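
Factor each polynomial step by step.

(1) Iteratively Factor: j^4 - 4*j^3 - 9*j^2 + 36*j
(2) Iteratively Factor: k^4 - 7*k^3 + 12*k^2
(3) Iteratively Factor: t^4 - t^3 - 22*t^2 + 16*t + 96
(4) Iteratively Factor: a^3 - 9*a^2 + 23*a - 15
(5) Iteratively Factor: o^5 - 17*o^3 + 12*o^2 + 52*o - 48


(1) = (j - 3)*(j^3 - j^2 - 12*j) = (j - 3)*(j + 3)*(j^2 - 4*j) = (j - 4)*(j - 3)*(j + 3)*(j)
(2) = (k)*(k^3 - 7*k^2 + 12*k) = k*(k - 4)*(k^2 - 3*k) = k^2*(k - 4)*(k - 3)
(3) = (t - 4)*(t^3 + 3*t^2 - 10*t - 24) = (t - 4)*(t - 3)*(t^2 + 6*t + 8) = (t - 4)*(t - 3)*(t + 4)*(t + 2)
(4) = (a - 3)*(a^2 - 6*a + 5) = (a - 5)*(a - 3)*(a - 1)
(5) = (o - 3)*(o^4 + 3*o^3 - 8*o^2 - 12*o + 16) = (o - 3)*(o + 2)*(o^3 + o^2 - 10*o + 8) = (o - 3)*(o + 2)*(o + 4)*(o^2 - 3*o + 2) = (o - 3)*(o - 1)*(o + 2)*(o + 4)*(o - 2)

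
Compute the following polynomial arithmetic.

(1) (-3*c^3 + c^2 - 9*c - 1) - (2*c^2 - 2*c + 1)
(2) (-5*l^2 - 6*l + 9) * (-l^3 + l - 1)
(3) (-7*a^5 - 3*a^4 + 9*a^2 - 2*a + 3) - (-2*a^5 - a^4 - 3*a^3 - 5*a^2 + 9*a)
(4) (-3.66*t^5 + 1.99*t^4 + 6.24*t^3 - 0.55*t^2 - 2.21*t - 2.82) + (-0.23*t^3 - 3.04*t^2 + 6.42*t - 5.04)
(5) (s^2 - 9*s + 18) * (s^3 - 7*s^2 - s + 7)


(1) = -3*c^3 - c^2 - 7*c - 2
(2) = 5*l^5 + 6*l^4 - 14*l^3 - l^2 + 15*l - 9
(3) = -5*a^5 - 2*a^4 + 3*a^3 + 14*a^2 - 11*a + 3
(4) = -3.66*t^5 + 1.99*t^4 + 6.01*t^3 - 3.59*t^2 + 4.21*t - 7.86
(5) = s^5 - 16*s^4 + 80*s^3 - 110*s^2 - 81*s + 126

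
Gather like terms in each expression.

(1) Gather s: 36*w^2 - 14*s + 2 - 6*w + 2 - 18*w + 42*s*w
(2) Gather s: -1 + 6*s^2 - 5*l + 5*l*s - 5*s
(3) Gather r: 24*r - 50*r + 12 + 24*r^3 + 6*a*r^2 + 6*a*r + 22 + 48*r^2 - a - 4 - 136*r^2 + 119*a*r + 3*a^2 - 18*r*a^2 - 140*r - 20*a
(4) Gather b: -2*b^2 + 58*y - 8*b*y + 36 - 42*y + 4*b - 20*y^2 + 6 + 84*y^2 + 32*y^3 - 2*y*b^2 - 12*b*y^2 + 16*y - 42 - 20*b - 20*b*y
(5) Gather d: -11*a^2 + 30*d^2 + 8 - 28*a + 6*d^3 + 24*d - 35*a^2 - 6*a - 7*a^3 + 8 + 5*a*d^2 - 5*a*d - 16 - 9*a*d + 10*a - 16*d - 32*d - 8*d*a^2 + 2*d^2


(1) = s*(42*w - 14) + 36*w^2 - 24*w + 4
(2) = -5*l + 6*s^2 + s*(5*l - 5) - 1
(3) = 3*a^2 - 21*a + 24*r^3 + r^2*(6*a - 88) + r*(-18*a^2 + 125*a - 166) + 30
(4) = b^2*(-2*y - 2) + b*(-12*y^2 - 28*y - 16) + 32*y^3 + 64*y^2 + 32*y
(5) = -7*a^3 - 46*a^2 - 24*a + 6*d^3 + d^2*(5*a + 32) + d*(-8*a^2 - 14*a - 24)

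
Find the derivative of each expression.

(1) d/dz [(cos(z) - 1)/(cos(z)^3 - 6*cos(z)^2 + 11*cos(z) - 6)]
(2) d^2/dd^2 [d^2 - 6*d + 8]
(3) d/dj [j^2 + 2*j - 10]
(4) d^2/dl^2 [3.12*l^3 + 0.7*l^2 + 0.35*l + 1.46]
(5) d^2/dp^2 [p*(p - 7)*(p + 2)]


(1) = (2*cos(z) - 5)*sin(z)/((cos(z) - 3)^2*(cos(z) - 2)^2)
(2) = 2
(3) = 2*j + 2
(4) = 18.72*l + 1.4
(5) = 6*p - 10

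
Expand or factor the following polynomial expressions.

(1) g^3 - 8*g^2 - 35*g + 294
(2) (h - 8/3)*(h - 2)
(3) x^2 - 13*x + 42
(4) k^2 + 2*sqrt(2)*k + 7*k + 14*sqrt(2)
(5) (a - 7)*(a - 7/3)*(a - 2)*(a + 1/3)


(1) = (g - 7)^2*(g + 6)
(2) = h^2 - 14*h/3 + 16/3
(3) = (x - 7)*(x - 6)
(4) = (k + 7)*(k + 2*sqrt(2))
(5) = a^4 - 11*a^3 + 281*a^2/9 - 21*a - 98/9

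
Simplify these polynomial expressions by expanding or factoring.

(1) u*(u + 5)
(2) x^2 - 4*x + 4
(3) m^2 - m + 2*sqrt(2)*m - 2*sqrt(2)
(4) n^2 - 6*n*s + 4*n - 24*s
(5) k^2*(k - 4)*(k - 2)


(1) = u^2 + 5*u
(2) = (x - 2)^2
(3) = (m - 1)*(m + 2*sqrt(2))
(4) = (n + 4)*(n - 6*s)
(5) = k^4 - 6*k^3 + 8*k^2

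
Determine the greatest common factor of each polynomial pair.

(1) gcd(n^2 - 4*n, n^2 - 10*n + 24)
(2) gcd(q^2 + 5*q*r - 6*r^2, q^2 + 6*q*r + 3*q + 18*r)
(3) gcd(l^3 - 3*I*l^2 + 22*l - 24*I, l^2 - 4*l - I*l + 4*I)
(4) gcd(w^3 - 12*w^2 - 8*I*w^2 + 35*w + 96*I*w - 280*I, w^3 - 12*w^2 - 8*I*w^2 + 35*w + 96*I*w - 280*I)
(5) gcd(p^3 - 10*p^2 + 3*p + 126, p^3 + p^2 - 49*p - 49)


(1) = n - 4
(2) = q + 6*r
(3) = gcd((l - 6*I)*(l - I)*(l + 4*I), (l - 4)*(l - I)) = l - I
(4) = gcd((w - 7)*(w - 5)*(w - 8*I), (w - 7)*(w - 5)*(w - 8*I)) = w^3 + w^2*(-12 - 8*I) + w*(35 + 96*I) - 280*I
(5) = gcd((p - 7)*(p - 6)*(p + 3), (p - 7)*(p + 1)*(p + 7)) = p - 7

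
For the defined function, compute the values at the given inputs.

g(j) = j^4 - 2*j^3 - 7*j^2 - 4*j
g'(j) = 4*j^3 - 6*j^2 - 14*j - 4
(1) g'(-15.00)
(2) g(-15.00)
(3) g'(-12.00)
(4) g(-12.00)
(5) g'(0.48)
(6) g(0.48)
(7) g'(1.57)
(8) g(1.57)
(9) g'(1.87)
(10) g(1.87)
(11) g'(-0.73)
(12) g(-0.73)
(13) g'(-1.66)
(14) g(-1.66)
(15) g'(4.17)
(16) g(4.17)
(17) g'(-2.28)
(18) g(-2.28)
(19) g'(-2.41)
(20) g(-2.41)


(1) = -14644.00
(2) = 55860.00
(3) = -7612.00
(4) = 23232.00
(5) = -11.66
(6) = -3.70
(7) = -25.29
(8) = -25.20
(9) = -25.00
(10) = -32.81
(11) = 1.47
(12) = 0.25
(13) = -15.59
(14) = 4.09
(15) = 123.33
(16) = 18.95
(17) = -50.68
(18) = 23.46
(19) = -61.10
(20) = 30.71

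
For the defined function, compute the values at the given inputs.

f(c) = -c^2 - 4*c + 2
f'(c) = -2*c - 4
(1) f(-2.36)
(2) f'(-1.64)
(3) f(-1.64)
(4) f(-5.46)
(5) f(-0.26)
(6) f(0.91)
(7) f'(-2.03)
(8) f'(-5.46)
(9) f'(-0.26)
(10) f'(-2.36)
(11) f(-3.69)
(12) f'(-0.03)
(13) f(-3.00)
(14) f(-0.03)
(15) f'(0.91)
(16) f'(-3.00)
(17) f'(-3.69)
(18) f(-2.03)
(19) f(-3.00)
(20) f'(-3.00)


(1) = 5.87
(2) = -0.72
(3) = 5.87
(4) = -5.97
(5) = 2.97
(6) = -2.47
(7) = 0.06
(8) = 6.92
(9) = -3.48
(10) = 0.72
(11) = 3.14
(12) = -3.94
(13) = 5.00
(14) = 2.12
(15) = -5.82
(16) = 2.00
(17) = 3.38
(18) = 6.00
(19) = 5.00
(20) = 2.00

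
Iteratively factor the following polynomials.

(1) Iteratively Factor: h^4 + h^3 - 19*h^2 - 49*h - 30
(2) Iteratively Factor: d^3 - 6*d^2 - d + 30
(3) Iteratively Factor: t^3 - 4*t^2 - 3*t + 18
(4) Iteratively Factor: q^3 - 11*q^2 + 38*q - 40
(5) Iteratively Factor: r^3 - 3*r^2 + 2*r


(1) = (h + 2)*(h^3 - h^2 - 17*h - 15) = (h + 2)*(h + 3)*(h^2 - 4*h - 5) = (h - 5)*(h + 2)*(h + 3)*(h + 1)
(2) = (d - 3)*(d^2 - 3*d - 10) = (d - 5)*(d - 3)*(d + 2)
(3) = (t - 3)*(t^2 - t - 6) = (t - 3)^2*(t + 2)
(4) = (q - 4)*(q^2 - 7*q + 10) = (q - 5)*(q - 4)*(q - 2)
(5) = (r - 2)*(r^2 - r) = (r - 2)*(r - 1)*(r)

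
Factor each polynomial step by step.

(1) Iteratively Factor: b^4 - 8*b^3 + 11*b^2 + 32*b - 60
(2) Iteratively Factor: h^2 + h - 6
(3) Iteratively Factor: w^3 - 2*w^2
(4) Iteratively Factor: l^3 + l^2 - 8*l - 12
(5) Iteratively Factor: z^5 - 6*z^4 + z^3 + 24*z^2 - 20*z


(1) = (b - 3)*(b^3 - 5*b^2 - 4*b + 20) = (b - 5)*(b - 3)*(b^2 - 4) = (b - 5)*(b - 3)*(b - 2)*(b + 2)
(2) = (h + 3)*(h - 2)
(3) = (w)*(w^2 - 2*w) = w^2*(w - 2)
(4) = (l - 3)*(l^2 + 4*l + 4) = (l - 3)*(l + 2)*(l + 2)
(5) = (z - 1)*(z^4 - 5*z^3 - 4*z^2 + 20*z) = (z - 5)*(z - 1)*(z^3 - 4*z) = (z - 5)*(z - 2)*(z - 1)*(z^2 + 2*z) = z*(z - 5)*(z - 2)*(z - 1)*(z + 2)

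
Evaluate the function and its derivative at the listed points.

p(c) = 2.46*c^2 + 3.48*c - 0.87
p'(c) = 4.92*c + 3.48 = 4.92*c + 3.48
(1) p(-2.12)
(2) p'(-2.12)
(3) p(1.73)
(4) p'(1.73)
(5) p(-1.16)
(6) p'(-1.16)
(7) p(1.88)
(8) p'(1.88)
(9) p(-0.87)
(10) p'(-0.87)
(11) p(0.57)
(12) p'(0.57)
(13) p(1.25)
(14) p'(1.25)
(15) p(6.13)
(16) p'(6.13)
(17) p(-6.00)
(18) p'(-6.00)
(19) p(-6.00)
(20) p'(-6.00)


(1) = 2.81
(2) = -6.95
(3) = 12.51
(4) = 11.99
(5) = -1.60
(6) = -2.23
(7) = 14.37
(8) = 12.73
(9) = -2.04
(10) = -0.80
(11) = 1.91
(12) = 6.28
(13) = 7.32
(14) = 9.63
(15) = 112.90
(16) = 33.64
(17) = 66.81
(18) = -26.04
(19) = 66.81
(20) = -26.04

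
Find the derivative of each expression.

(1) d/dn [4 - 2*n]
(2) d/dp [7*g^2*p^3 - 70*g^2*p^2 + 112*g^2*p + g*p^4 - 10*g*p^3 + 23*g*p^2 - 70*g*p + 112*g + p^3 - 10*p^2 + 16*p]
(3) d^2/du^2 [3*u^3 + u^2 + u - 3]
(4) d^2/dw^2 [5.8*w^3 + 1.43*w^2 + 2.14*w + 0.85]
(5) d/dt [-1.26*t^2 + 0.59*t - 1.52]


(1) = -2
(2) = 21*g^2*p^2 - 140*g^2*p + 112*g^2 + 4*g*p^3 - 30*g*p^2 + 46*g*p - 70*g + 3*p^2 - 20*p + 16
(3) = 18*u + 2
(4) = 34.8*w + 2.86
(5) = 0.59 - 2.52*t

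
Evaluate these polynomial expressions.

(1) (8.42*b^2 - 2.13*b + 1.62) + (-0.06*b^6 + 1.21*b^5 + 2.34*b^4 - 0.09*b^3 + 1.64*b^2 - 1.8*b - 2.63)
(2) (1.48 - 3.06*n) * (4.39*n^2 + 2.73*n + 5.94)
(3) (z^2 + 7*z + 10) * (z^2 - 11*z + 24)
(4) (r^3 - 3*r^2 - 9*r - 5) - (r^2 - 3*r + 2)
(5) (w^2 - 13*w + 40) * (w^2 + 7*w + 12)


(1) = -0.06*b^6 + 1.21*b^5 + 2.34*b^4 - 0.09*b^3 + 10.06*b^2 - 3.93*b - 1.01
(2) = -13.4334*n^3 - 1.8566*n^2 - 14.136*n + 8.7912
(3) = z^4 - 4*z^3 - 43*z^2 + 58*z + 240
(4) = r^3 - 4*r^2 - 6*r - 7
(5) = w^4 - 6*w^3 - 39*w^2 + 124*w + 480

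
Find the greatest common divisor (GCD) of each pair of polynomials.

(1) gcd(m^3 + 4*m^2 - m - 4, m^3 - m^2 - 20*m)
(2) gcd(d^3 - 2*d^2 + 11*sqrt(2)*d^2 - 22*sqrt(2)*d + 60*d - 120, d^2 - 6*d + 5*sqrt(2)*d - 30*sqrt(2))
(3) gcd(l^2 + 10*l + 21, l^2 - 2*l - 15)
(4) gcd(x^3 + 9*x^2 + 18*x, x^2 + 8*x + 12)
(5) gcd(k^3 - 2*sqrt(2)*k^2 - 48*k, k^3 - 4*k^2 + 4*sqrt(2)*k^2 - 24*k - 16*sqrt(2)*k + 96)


(1) = gcd((m - 1)*(m + 1)*(m + 4), m*(m - 5)*(m + 4)) = m + 4
(2) = d + 5*sqrt(2)
(3) = l + 3
(4) = x + 6
(5) = gcd(k*(k - 6*sqrt(2))*(k + 4*sqrt(2)), (k - 4)*(k - 2*sqrt(2))*(k + 6*sqrt(2))) = 1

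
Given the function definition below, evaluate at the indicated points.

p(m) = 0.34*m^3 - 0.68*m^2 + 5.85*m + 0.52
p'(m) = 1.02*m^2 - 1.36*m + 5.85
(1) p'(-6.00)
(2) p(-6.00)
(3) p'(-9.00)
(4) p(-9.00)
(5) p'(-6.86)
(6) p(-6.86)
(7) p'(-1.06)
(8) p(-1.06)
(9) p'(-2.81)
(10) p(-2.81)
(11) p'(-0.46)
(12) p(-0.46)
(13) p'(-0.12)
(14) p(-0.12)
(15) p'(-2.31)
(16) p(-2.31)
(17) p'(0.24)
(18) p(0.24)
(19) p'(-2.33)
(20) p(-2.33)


(1) = 50.73
(2) = -132.50
(3) = 100.71
(4) = -355.07
(5) = 63.18
(6) = -181.37
(7) = 8.44
(8) = -6.85
(9) = 17.73
(10) = -28.83
(11) = 6.69
(12) = -2.35
(13) = 6.03
(14) = -0.19
(15) = 14.43
(16) = -20.81
(17) = 5.58
(18) = 1.89
(19) = 14.56
(20) = -21.10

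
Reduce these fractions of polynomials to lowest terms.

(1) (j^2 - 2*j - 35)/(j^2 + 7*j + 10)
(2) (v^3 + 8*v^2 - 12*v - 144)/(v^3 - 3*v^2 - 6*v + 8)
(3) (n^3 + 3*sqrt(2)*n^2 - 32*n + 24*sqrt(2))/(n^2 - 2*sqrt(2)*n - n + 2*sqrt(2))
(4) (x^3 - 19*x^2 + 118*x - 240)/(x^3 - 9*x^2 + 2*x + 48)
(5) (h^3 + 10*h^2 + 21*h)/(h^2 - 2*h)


(1) = (j - 7)/(j + 2)
(2) = (v^2 + 12*v + 36)/(v^2 + v - 2)
(3) = (n^2 + 5*sqrt(2)*n - 12)/(n - 1)
(4) = (x^2 - 11*x + 30)/(x^2 - x - 6)
(5) = (h^2 + 10*h + 21)/(h - 2)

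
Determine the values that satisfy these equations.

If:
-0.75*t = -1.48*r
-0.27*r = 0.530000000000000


Then:
r = -1.96
t = -3.87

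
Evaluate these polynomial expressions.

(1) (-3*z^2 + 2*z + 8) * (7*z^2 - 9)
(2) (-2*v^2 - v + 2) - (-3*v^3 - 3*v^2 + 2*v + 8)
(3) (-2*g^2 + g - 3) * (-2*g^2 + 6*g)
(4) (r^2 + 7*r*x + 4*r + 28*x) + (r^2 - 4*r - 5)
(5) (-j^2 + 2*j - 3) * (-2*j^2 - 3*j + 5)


(1) = -21*z^4 + 14*z^3 + 83*z^2 - 18*z - 72
(2) = 3*v^3 + v^2 - 3*v - 6
(3) = 4*g^4 - 14*g^3 + 12*g^2 - 18*g
(4) = 2*r^2 + 7*r*x + 28*x - 5
(5) = 2*j^4 - j^3 - 5*j^2 + 19*j - 15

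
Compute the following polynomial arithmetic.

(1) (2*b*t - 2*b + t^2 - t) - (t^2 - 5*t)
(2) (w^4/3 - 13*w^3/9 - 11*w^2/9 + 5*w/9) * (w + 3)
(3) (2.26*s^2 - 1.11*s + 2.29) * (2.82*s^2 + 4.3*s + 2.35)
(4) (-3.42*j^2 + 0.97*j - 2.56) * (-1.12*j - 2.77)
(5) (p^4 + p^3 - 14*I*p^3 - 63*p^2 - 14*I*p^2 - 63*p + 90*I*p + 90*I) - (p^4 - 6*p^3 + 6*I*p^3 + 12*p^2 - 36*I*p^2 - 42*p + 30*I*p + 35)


(1) = 2*b*t - 2*b + 4*t
(2) = w^5/3 - 4*w^4/9 - 50*w^3/9 - 28*w^2/9 + 5*w/3
(3) = 6.3732*s^4 + 6.5878*s^3 + 6.9958*s^2 + 7.2385*s + 5.3815
(4) = 3.8304*j^3 + 8.387*j^2 + 0.1803*j + 7.0912
(5) = 7*p^3 - 20*I*p^3 - 75*p^2 + 22*I*p^2 - 21*p + 60*I*p - 35 + 90*I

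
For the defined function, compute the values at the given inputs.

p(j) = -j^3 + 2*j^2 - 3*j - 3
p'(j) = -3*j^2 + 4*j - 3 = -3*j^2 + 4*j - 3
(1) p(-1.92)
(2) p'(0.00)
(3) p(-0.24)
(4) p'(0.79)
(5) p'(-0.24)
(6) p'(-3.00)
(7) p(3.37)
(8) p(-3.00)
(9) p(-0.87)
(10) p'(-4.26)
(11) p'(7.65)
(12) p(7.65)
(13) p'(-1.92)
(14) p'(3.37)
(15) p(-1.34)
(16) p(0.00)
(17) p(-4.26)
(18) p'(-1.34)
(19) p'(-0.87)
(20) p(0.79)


(1) = 17.21
(2) = -3.00
(3) = -2.15
(4) = -1.71
(5) = -4.13
(6) = -42.00
(7) = -28.67
(8) = 51.00
(9) = 1.78
(10) = -74.48
(11) = -147.97
(12) = -356.60
(13) = -21.74
(14) = -23.59
(15) = 7.02
(16) = -3.00
(17) = 123.38
(18) = -13.75
(19) = -8.75
(20) = -4.61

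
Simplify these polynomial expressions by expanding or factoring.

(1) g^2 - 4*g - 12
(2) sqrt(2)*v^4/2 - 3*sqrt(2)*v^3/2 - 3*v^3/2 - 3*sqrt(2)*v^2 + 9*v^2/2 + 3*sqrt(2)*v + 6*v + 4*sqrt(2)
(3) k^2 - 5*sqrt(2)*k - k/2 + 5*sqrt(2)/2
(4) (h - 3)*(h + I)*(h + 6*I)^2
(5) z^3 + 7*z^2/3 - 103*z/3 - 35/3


(1) = (g - 6)*(g + 2)
(2) = (v - 4)*(v + 1)*(v - 2*sqrt(2))*(sqrt(2)*v/2 + 1/2)
(3) = (k - 1/2)*(k - 5*sqrt(2))
(4) = h^4 - 3*h^3 + 13*I*h^3 - 48*h^2 - 39*I*h^2 + 144*h - 36*I*h + 108*I
(5) = (z - 5)*(z + 1/3)*(z + 7)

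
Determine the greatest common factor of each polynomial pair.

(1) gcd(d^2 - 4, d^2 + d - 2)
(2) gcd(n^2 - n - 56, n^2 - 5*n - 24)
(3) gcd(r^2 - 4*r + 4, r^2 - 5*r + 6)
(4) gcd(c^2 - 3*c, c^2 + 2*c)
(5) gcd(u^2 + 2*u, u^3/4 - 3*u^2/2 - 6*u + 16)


(1) = gcd((d - 2)*(d + 2), (d - 1)*(d + 2)) = d + 2
(2) = gcd((n - 8)*(n + 7), (n - 8)*(n + 3)) = n - 8
(3) = r - 2
(4) = gcd(c*(c - 3), c*(c + 2)) = c
(5) = gcd(u*(u + 2), (u/4 + 1)*(u - 8)*(u - 2)) = 1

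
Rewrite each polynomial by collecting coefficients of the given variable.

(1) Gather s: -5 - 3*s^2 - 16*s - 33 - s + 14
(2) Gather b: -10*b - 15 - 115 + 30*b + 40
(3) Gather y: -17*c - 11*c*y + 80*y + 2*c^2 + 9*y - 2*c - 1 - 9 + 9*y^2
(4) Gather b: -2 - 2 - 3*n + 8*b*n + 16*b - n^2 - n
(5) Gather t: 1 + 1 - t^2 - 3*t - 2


(1) = -3*s^2 - 17*s - 24
(2) = 20*b - 90
(3) = 2*c^2 - 19*c + 9*y^2 + y*(89 - 11*c) - 10
(4) = b*(8*n + 16) - n^2 - 4*n - 4
(5) = -t^2 - 3*t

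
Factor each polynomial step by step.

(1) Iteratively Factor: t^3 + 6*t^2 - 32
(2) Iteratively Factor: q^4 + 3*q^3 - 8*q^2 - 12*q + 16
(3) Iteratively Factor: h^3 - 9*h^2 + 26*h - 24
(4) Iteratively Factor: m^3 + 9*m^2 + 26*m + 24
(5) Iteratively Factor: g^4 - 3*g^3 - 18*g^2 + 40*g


(1) = (t + 4)*(t^2 + 2*t - 8) = (t - 2)*(t + 4)*(t + 4)
(2) = (q - 2)*(q^3 + 5*q^2 + 2*q - 8) = (q - 2)*(q - 1)*(q^2 + 6*q + 8) = (q - 2)*(q - 1)*(q + 4)*(q + 2)
(3) = (h - 4)*(h^2 - 5*h + 6) = (h - 4)*(h - 3)*(h - 2)
(4) = (m + 2)*(m^2 + 7*m + 12) = (m + 2)*(m + 4)*(m + 3)
(5) = (g - 5)*(g^3 + 2*g^2 - 8*g) = (g - 5)*(g - 2)*(g^2 + 4*g) = g*(g - 5)*(g - 2)*(g + 4)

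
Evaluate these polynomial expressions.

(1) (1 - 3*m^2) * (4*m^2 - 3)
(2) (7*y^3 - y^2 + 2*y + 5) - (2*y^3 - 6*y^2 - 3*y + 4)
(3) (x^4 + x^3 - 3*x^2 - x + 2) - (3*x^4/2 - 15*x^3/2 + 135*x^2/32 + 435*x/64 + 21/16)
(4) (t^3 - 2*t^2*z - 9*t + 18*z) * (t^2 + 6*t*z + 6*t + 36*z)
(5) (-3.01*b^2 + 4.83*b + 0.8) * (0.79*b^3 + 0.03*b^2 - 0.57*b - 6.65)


(1) = -12*m^4 + 13*m^2 - 3
(2) = 5*y^3 + 5*y^2 + 5*y + 1
(3) = -x^4/2 + 17*x^3/2 - 231*x^2/32 - 499*x/64 + 11/16
(4) = t^5 + 4*t^4*z + 6*t^4 - 12*t^3*z^2 + 24*t^3*z - 9*t^3 - 72*t^2*z^2 - 36*t^2*z - 54*t^2 + 108*t*z^2 - 216*t*z + 648*z^2
(5) = -2.3779*b^5 + 3.7254*b^4 + 2.4926*b^3 + 17.2874*b^2 - 32.5755*b - 5.32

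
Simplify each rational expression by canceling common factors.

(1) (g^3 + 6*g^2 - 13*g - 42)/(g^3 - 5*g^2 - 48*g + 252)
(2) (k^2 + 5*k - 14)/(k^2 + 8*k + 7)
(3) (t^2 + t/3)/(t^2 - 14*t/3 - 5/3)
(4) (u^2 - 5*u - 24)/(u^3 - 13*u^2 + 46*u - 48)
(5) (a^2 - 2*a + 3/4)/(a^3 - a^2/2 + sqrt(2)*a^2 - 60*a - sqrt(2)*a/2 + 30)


(1) = (g^2 - g - 6)/(g^2 - 12*g + 36)
(2) = (k - 2)/(k + 1)
(3) = t/(t - 5)
(4) = (u + 3)/(u^2 - 5*u + 6)
(5) = (8*a - 12)/(8*a^2 + 8*sqrt(2)*a - 480)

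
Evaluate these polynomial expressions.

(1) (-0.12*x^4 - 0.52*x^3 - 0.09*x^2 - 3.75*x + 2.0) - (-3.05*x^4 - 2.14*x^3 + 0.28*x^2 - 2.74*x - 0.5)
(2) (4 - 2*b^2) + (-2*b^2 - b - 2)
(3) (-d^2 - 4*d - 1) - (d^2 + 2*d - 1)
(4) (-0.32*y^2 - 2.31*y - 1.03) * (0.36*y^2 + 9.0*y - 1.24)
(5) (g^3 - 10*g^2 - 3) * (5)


(1) = 2.93*x^4 + 1.62*x^3 - 0.37*x^2 - 1.01*x + 2.5
(2) = -4*b^2 - b + 2
(3) = -2*d^2 - 6*d
(4) = -0.1152*y^4 - 3.7116*y^3 - 20.764*y^2 - 6.4056*y + 1.2772
(5) = 5*g^3 - 50*g^2 - 15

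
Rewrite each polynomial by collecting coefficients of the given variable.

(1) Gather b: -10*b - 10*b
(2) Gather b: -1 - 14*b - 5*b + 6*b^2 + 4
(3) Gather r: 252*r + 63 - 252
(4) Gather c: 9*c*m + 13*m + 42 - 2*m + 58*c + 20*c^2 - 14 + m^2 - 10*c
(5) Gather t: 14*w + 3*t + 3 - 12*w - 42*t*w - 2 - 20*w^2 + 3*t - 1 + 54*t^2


(1) = -20*b
(2) = 6*b^2 - 19*b + 3
(3) = 252*r - 189
(4) = 20*c^2 + c*(9*m + 48) + m^2 + 11*m + 28
(5) = 54*t^2 + t*(6 - 42*w) - 20*w^2 + 2*w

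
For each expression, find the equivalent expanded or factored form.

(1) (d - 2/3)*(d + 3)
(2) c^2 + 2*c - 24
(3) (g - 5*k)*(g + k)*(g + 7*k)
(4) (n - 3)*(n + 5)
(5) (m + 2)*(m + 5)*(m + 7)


(1) = d^2 + 7*d/3 - 2
(2) = (c - 4)*(c + 6)
(3) = g^3 + 3*g^2*k - 33*g*k^2 - 35*k^3
(4) = n^2 + 2*n - 15
(5) = m^3 + 14*m^2 + 59*m + 70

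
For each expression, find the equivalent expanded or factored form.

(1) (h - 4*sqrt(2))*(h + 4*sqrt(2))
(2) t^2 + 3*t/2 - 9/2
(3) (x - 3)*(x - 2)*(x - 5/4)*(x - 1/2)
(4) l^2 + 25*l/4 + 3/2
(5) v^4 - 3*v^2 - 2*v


(1) = h^2 - 32
(2) = (t - 3/2)*(t + 3)
(3) = x^4 - 27*x^3/4 + 123*x^2/8 - 109*x/8 + 15/4
(4) = (l + 1/4)*(l + 6)
(5) = v*(v - 2)*(v + 1)^2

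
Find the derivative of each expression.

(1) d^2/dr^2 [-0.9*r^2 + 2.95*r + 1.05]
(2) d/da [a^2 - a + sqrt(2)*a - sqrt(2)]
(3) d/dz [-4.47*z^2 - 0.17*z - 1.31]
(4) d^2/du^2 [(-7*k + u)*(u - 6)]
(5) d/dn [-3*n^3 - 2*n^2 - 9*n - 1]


(1) = -1.80000000000000
(2) = 2*a - 1 + sqrt(2)
(3) = -8.94*z - 0.17
(4) = 2
(5) = -9*n^2 - 4*n - 9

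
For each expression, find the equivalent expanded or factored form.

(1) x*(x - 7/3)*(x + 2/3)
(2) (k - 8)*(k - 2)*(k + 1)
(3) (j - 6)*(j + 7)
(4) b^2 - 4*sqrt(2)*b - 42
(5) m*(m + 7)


(1) = x^3 - 5*x^2/3 - 14*x/9
(2) = k^3 - 9*k^2 + 6*k + 16
(3) = j^2 + j - 42
(4) = (b - 7*sqrt(2))*(b + 3*sqrt(2))
(5) = m^2 + 7*m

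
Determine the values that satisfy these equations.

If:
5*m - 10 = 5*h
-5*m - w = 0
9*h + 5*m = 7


Then:
h = -3/14
m = 25/14
w = -125/14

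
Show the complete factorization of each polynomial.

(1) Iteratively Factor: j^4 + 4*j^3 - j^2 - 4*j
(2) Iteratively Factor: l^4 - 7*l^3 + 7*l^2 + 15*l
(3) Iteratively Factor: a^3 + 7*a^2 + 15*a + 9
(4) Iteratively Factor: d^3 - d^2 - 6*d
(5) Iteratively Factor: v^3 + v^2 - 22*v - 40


(1) = (j + 4)*(j^3 - j) = (j + 1)*(j + 4)*(j^2 - j) = (j - 1)*(j + 1)*(j + 4)*(j)
(2) = (l)*(l^3 - 7*l^2 + 7*l + 15) = l*(l - 5)*(l^2 - 2*l - 3) = l*(l - 5)*(l + 1)*(l - 3)
(3) = (a + 1)*(a^2 + 6*a + 9) = (a + 1)*(a + 3)*(a + 3)
(4) = (d - 3)*(d^2 + 2*d) = d*(d - 3)*(d + 2)
(5) = (v + 2)*(v^2 - v - 20) = (v + 2)*(v + 4)*(v - 5)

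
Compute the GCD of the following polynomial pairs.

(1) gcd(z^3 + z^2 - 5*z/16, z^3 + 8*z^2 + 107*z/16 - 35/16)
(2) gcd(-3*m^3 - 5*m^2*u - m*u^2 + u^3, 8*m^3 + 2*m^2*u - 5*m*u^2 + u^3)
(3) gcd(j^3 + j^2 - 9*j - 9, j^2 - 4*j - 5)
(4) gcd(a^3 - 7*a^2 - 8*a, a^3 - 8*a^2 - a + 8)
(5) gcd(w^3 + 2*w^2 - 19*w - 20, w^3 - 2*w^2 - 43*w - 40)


(1) = z^2 + z - 5/16
(2) = gcd((-3*m + u)*(m + u)^2, (-4*m + u)*(-2*m + u)*(m + u)) = m + u
(3) = gcd((j - 3)*(j + 1)*(j + 3), (j - 5)*(j + 1)) = j + 1
(4) = a^2 - 7*a - 8
(5) = gcd((w - 4)*(w + 1)*(w + 5), (w - 8)*(w + 1)*(w + 5)) = w^2 + 6*w + 5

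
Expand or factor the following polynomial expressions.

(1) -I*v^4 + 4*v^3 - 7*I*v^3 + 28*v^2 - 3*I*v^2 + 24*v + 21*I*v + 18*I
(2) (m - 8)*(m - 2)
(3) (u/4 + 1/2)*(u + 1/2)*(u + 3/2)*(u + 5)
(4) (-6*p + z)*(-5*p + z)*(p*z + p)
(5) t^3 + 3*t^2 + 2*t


(1) = (v + 6)*(v + I)*(v + 3*I)*(-I*v - I)
(2) = m^2 - 10*m + 16
(3) = u^4/4 + 9*u^3/4 + 99*u^2/16 + 101*u/16 + 15/8
(4) = 30*p^3*z + 30*p^3 - 11*p^2*z^2 - 11*p^2*z + p*z^3 + p*z^2
(5) = t*(t + 1)*(t + 2)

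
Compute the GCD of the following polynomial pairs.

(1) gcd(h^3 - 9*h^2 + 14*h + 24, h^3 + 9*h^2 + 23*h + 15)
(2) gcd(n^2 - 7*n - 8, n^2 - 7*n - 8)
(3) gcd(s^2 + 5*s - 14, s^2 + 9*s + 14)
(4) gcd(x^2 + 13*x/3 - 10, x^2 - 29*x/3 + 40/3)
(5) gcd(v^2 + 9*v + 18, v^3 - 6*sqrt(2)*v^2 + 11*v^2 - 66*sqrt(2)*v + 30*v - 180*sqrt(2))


(1) = h + 1
(2) = n^2 - 7*n - 8
(3) = s + 7
(4) = gcd((x - 5/3)*(x + 6), (x - 8)*(x - 5/3)) = x - 5/3
(5) = gcd((v + 3)*(v + 6), (v + 5)*(v + 6)*(v - 6*sqrt(2))) = v + 6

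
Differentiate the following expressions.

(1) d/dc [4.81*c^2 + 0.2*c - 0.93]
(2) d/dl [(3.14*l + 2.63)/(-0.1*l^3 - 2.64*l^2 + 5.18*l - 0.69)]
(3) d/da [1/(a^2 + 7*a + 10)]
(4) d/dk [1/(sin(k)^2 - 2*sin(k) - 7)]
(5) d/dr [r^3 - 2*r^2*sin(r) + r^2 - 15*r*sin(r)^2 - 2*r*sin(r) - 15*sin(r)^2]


(1) = 9.62*c + 0.2
(2) = (0.628*l^3 + 9.0786*l^2 + 13.8864*l - 15.79)/(0.01*l^6 + 0.528*l^5 + 5.9336*l^4 - 27.2124*l^3 + 30.4756*l^2 - 7.1484*l + 0.4761)
(3) = (-2*a - 7)/(a^2 + 7*a + 10)^2
(4) = 2*(1 - sin(k))*cos(k)/(2*sin(k) + cos(k)^2 + 6)^2
(5) = -2*r^2*cos(r) + 3*r^2 - 4*r*sin(r) - 15*r*sin(2*r) - 2*r*cos(r) + 2*r - 15*sin(r)^2 - 2*sin(r) - 15*sin(2*r)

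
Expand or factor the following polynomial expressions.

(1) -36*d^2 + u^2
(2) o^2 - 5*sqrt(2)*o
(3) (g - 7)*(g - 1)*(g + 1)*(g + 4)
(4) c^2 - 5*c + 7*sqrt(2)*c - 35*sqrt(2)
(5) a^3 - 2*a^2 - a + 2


(1) = (-6*d + u)*(6*d + u)
(2) = o*(o - 5*sqrt(2))
(3) = g^4 - 3*g^3 - 29*g^2 + 3*g + 28
(4) = (c - 5)*(c + 7*sqrt(2))
(5) = (a - 2)*(a - 1)*(a + 1)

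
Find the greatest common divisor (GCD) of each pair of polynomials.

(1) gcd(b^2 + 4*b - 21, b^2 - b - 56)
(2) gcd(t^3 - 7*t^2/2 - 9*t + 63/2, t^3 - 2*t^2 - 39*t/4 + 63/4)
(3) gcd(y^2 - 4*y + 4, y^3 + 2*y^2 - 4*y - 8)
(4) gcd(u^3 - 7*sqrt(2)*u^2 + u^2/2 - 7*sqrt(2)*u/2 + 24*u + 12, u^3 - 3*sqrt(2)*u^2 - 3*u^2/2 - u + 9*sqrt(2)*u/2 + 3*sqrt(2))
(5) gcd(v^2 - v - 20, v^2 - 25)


(1) = b + 7
(2) = gcd((t - 7/2)*(t - 3)*(t + 3), (t - 7/2)*(t - 3/2)*(t + 3)) = t^2 - t/2 - 21/2
(3) = y - 2
(4) = gcd((u + 1/2)*(u - 4*sqrt(2))*(u - 3*sqrt(2)), (u - 2)*(u + 1/2)*(u - 3*sqrt(2))) = u^2 + u*(1/2 - 3*sqrt(2)) - 3*sqrt(2)/2
(5) = v - 5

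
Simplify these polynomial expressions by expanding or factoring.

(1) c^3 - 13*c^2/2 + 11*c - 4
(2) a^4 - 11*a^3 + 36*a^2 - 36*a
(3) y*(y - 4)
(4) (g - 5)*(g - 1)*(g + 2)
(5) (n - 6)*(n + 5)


(1) = (c - 4)*(c - 2)*(c - 1/2)
(2) = a*(a - 6)*(a - 3)*(a - 2)
(3) = y^2 - 4*y
(4) = g^3 - 4*g^2 - 7*g + 10
(5) = n^2 - n - 30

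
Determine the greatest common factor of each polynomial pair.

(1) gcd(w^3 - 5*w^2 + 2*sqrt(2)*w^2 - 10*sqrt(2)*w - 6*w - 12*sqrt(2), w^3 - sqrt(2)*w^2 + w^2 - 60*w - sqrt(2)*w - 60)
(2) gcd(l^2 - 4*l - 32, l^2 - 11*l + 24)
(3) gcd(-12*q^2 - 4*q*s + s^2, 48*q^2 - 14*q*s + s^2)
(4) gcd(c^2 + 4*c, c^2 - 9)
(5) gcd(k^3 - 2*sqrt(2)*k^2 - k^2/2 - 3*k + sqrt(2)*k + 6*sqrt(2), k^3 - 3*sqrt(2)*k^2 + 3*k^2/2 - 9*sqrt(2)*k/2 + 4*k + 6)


(1) = gcd((w - 6)*(w + 1)*(w + 2*sqrt(2)), (w + 1)*(w - 6*sqrt(2))*(w + 5*sqrt(2))) = w + 1
(2) = l - 8
(3) = gcd((-6*q + s)*(2*q + s), (-8*q + s)*(-6*q + s)) = 6*q - s
(4) = gcd(c*(c + 4), (c - 3)*(c + 3)) = 1
(5) = k^2 + k*(3/2 - 2*sqrt(2)) - 3*sqrt(2)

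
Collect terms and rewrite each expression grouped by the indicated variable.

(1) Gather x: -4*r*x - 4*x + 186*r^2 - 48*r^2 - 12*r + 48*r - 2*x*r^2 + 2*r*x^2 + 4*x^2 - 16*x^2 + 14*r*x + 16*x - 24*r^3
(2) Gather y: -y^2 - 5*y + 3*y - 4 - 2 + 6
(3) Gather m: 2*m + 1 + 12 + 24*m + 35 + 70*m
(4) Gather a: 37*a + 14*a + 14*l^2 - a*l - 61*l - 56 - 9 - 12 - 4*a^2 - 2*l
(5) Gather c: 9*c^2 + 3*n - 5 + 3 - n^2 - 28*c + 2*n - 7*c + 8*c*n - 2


(1) = -24*r^3 + 138*r^2 + 36*r + x^2*(2*r - 12) + x*(-2*r^2 + 10*r + 12)
(2) = -y^2 - 2*y
(3) = 96*m + 48
(4) = -4*a^2 + a*(51 - l) + 14*l^2 - 63*l - 77
(5) = 9*c^2 + c*(8*n - 35) - n^2 + 5*n - 4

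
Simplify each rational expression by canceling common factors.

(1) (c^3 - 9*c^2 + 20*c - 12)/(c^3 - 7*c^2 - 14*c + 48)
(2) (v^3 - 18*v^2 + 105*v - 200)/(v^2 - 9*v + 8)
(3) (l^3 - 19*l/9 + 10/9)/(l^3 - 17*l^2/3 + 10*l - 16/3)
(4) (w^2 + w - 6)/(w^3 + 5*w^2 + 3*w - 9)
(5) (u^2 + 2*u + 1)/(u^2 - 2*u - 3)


(1) = (c^2 - 7*c + 6)/(c^2 - 5*c - 24)
(2) = (v^2 - 10*v + 25)/(v - 1)
(3) = (9*l^2 + 9*l - 10)/(9*l^2 - 42*l + 48)
(4) = (w - 2)/(w^2 + 2*w - 3)
(5) = (u + 1)/(u - 3)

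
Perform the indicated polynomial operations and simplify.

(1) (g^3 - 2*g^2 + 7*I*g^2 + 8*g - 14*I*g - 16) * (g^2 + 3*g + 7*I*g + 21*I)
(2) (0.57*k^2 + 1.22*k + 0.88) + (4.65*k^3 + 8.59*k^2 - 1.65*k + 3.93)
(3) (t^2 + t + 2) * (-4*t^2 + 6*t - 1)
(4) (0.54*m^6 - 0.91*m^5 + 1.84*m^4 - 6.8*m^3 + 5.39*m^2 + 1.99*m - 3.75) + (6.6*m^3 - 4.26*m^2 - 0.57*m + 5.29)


(1) = g^5 + g^4 + 14*I*g^4 - 47*g^3 + 14*I*g^3 - 41*g^2 - 28*I*g^2 + 246*g + 56*I*g - 336*I
(2) = 4.65*k^3 + 9.16*k^2 - 0.43*k + 4.81
(3) = -4*t^4 + 2*t^3 - 3*t^2 + 11*t - 2
(4) = 0.54*m^6 - 0.91*m^5 + 1.84*m^4 - 0.2*m^3 + 1.13*m^2 + 1.42*m + 1.54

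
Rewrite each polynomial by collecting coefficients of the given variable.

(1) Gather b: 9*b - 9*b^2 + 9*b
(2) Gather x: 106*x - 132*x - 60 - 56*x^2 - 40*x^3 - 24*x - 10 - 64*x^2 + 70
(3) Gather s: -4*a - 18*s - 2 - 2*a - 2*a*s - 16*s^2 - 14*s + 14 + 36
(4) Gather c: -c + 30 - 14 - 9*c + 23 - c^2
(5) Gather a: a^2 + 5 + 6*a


(1) = -9*b^2 + 18*b
(2) = -40*x^3 - 120*x^2 - 50*x
(3) = -6*a - 16*s^2 + s*(-2*a - 32) + 48
(4) = -c^2 - 10*c + 39
(5) = a^2 + 6*a + 5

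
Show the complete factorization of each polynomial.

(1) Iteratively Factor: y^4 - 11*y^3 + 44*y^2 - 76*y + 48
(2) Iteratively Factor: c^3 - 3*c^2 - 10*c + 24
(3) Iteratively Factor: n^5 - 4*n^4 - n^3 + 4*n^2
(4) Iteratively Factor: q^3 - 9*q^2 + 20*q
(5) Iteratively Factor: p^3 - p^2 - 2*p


(1) = (y - 2)*(y^3 - 9*y^2 + 26*y - 24) = (y - 4)*(y - 2)*(y^2 - 5*y + 6) = (y - 4)*(y - 2)^2*(y - 3)
(2) = (c - 4)*(c^2 + c - 6) = (c - 4)*(c + 3)*(c - 2)
(3) = (n)*(n^4 - 4*n^3 - n^2 + 4*n) = n*(n - 1)*(n^3 - 3*n^2 - 4*n) = n*(n - 4)*(n - 1)*(n^2 + n) = n^2*(n - 4)*(n - 1)*(n + 1)
(4) = (q - 5)*(q^2 - 4*q) = (q - 5)*(q - 4)*(q)
(5) = (p)*(p^2 - p - 2) = p*(p - 2)*(p + 1)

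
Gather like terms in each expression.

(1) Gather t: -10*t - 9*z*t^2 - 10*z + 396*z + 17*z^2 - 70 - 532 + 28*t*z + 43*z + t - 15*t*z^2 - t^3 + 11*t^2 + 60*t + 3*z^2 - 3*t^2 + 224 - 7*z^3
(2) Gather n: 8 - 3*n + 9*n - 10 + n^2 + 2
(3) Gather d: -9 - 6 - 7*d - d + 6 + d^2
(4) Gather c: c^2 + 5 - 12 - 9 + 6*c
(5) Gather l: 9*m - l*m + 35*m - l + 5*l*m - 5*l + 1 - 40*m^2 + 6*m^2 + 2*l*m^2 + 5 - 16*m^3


(1) = -t^3 + t^2*(8 - 9*z) + t*(-15*z^2 + 28*z + 51) - 7*z^3 + 20*z^2 + 429*z - 378
(2) = n^2 + 6*n
(3) = d^2 - 8*d - 9
(4) = c^2 + 6*c - 16
(5) = l*(2*m^2 + 4*m - 6) - 16*m^3 - 34*m^2 + 44*m + 6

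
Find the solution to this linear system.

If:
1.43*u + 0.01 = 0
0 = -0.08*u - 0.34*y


Then:
u = -0.01
y = 0.00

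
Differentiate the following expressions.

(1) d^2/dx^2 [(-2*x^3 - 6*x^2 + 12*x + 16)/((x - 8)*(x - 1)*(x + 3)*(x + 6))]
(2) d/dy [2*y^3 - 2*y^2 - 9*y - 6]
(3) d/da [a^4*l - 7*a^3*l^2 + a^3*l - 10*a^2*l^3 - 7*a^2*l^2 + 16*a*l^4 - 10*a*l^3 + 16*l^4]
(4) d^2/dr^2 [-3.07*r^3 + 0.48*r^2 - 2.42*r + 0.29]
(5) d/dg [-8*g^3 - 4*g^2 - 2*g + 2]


(1) = 4*(-x^9 - 9*x^8 - 129*x^7 - 715*x^6 - 882*x^5 + 2844*x^4 + 6900*x^3 + 33288*x^2 + 199152*x + 143712)/(x^12 - 165*x^10 - 270*x^9 + 9507*x^8 + 29700*x^7 - 189595*x^6 - 894510*x^5 + 32508*x^4 + 3547800*x^3 + 77760*x^2 - 5598720*x + 2985984)
(2) = 6*y^2 - 4*y - 9
(3) = l*(4*a^3 - 21*a^2*l + 3*a^2 - 20*a*l^2 - 14*a*l + 16*l^3 - 10*l^2)
(4) = 0.96 - 18.42*r
(5) = -24*g^2 - 8*g - 2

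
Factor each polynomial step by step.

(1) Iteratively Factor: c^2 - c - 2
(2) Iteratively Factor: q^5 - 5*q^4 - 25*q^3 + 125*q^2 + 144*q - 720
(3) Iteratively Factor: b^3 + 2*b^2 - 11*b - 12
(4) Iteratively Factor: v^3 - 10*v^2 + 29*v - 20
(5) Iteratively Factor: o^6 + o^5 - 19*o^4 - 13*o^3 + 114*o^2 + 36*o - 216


(1) = (c + 1)*(c - 2)
(2) = (q + 3)*(q^4 - 8*q^3 - q^2 + 128*q - 240) = (q + 3)*(q + 4)*(q^3 - 12*q^2 + 47*q - 60) = (q - 4)*(q + 3)*(q + 4)*(q^2 - 8*q + 15) = (q - 4)*(q - 3)*(q + 3)*(q + 4)*(q - 5)
(3) = (b - 3)*(b^2 + 5*b + 4) = (b - 3)*(b + 1)*(b + 4)
(4) = (v - 5)*(v^2 - 5*v + 4) = (v - 5)*(v - 4)*(v - 1)
(5) = (o - 3)*(o^5 + 4*o^4 - 7*o^3 - 34*o^2 + 12*o + 72) = (o - 3)*(o - 2)*(o^4 + 6*o^3 + 5*o^2 - 24*o - 36) = (o - 3)*(o - 2)*(o + 3)*(o^3 + 3*o^2 - 4*o - 12) = (o - 3)*(o - 2)*(o + 2)*(o + 3)*(o^2 + o - 6) = (o - 3)*(o - 2)*(o + 2)*(o + 3)^2*(o - 2)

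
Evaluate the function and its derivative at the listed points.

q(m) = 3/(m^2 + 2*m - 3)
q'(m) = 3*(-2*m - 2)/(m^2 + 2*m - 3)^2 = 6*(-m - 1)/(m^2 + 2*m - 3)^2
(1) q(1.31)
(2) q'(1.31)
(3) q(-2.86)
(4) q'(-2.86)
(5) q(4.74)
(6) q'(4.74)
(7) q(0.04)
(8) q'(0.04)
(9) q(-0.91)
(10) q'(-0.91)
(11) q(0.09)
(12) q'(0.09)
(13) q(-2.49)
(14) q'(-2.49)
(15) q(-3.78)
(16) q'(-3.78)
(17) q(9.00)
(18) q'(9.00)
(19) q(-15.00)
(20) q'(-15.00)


(1) = 2.25
(2) = -7.76
(3) = -5.55
(4) = 38.21
(5) = 0.10
(6) = -0.04
(7) = -1.03
(8) = -0.73
(9) = -0.75
(10) = -0.03
(11) = -1.07
(12) = -0.83
(13) = -1.69
(14) = 2.82
(15) = 0.80
(16) = 1.20
(17) = 0.03
(18) = -0.01
(19) = 0.02
(20) = 0.00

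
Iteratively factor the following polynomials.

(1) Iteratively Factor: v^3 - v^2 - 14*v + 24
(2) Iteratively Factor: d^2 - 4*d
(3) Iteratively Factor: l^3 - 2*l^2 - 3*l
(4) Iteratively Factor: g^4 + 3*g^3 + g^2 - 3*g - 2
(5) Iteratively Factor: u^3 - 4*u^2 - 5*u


(1) = (v + 4)*(v^2 - 5*v + 6) = (v - 2)*(v + 4)*(v - 3)
(2) = (d)*(d - 4)
(3) = (l)*(l^2 - 2*l - 3) = l*(l - 3)*(l + 1)
(4) = (g + 1)*(g^3 + 2*g^2 - g - 2) = (g + 1)^2*(g^2 + g - 2) = (g - 1)*(g + 1)^2*(g + 2)
(5) = (u + 1)*(u^2 - 5*u) = u*(u + 1)*(u - 5)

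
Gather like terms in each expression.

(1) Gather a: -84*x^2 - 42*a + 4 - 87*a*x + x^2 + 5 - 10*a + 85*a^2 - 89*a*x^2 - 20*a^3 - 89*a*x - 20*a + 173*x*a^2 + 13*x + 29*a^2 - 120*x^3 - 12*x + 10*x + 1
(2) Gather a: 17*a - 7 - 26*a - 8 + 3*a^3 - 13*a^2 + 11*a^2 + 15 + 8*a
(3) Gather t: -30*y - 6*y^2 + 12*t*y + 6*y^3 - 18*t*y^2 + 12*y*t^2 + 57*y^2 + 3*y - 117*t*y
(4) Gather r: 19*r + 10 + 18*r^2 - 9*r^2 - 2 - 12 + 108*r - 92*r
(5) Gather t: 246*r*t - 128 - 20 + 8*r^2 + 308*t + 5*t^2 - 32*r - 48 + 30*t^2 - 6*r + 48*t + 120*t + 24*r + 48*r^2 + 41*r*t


(1) = -20*a^3 + a^2*(173*x + 114) + a*(-89*x^2 - 176*x - 72) - 120*x^3 - 83*x^2 + 11*x + 10
(2) = 3*a^3 - 2*a^2 - a
(3) = 12*t^2*y + t*(-18*y^2 - 105*y) + 6*y^3 + 51*y^2 - 27*y
(4) = 9*r^2 + 35*r - 4
(5) = 56*r^2 - 14*r + 35*t^2 + t*(287*r + 476) - 196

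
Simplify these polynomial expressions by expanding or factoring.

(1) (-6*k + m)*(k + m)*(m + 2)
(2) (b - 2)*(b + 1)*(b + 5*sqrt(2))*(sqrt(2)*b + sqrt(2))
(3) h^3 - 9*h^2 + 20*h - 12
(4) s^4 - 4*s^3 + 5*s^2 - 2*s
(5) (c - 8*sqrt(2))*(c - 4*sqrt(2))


(1) = -6*k^2*m - 12*k^2 - 5*k*m^2 - 10*k*m + m^3 + 2*m^2
(2) = sqrt(2)*b^4 + 10*b^3 - 3*sqrt(2)*b^2 - 30*b - 2*sqrt(2)*b - 20
(3) = (h - 6)*(h - 2)*(h - 1)
(4) = s*(s - 2)*(s - 1)^2
(5) = c^2 - 12*sqrt(2)*c + 64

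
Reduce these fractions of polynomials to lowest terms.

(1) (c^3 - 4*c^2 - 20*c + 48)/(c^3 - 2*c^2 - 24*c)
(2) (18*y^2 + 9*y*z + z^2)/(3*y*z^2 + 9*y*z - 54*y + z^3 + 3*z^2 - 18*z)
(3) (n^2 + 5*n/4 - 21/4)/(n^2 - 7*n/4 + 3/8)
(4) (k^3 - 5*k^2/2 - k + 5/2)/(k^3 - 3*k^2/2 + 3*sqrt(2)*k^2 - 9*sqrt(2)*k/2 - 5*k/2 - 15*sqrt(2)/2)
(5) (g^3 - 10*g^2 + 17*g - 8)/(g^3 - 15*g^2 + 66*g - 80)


(1) = (c - 2)/c
(2) = (6*y + z)/(z^2 + 3*z - 18)
(3) = (8*n^2 + 10*n - 42)/(8*n^2 - 14*n + 3)
(4) = (4*k - 4)/(4*k + 12*sqrt(2))
(5) = (g^2 - 2*g + 1)/(g^2 - 7*g + 10)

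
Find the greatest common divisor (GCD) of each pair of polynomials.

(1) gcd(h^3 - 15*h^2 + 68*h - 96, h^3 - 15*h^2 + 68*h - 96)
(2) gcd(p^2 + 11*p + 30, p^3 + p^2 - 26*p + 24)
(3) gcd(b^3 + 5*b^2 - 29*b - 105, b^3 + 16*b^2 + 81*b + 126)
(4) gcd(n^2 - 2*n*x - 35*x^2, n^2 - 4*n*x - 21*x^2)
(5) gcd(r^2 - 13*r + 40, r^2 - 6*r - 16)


(1) = gcd((h - 8)*(h - 4)*(h - 3), (h - 8)*(h - 4)*(h - 3)) = h^3 - 15*h^2 + 68*h - 96
(2) = p + 6
(3) = gcd((b - 5)*(b + 3)*(b + 7), (b + 3)*(b + 6)*(b + 7)) = b^2 + 10*b + 21
(4) = gcd((n - 7*x)*(n + 5*x), (n - 7*x)*(n + 3*x)) = -n + 7*x
(5) = r - 8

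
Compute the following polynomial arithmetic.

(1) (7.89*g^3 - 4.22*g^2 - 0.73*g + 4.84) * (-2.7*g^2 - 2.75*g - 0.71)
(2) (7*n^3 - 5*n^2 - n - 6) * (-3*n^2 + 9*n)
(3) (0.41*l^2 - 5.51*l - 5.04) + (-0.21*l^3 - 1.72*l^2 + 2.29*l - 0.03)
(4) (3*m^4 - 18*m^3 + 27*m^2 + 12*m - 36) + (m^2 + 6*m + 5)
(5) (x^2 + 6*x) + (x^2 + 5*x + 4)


(1) = -21.303*g^5 - 10.3035*g^4 + 7.9741*g^3 - 8.0643*g^2 - 12.7917*g - 3.4364
(2) = -21*n^5 + 78*n^4 - 42*n^3 + 9*n^2 - 54*n
(3) = -0.21*l^3 - 1.31*l^2 - 3.22*l - 5.07
(4) = 3*m^4 - 18*m^3 + 28*m^2 + 18*m - 31
(5) = 2*x^2 + 11*x + 4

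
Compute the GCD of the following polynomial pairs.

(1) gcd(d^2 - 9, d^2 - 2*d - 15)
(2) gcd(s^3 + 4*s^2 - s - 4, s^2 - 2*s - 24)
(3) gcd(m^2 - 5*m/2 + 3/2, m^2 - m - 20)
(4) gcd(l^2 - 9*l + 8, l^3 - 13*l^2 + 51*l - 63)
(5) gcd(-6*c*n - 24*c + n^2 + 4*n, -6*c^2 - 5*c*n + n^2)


(1) = gcd((d - 3)*(d + 3), (d - 5)*(d + 3)) = d + 3
(2) = gcd((s - 1)*(s + 1)*(s + 4), (s - 6)*(s + 4)) = s + 4
(3) = gcd((m - 3/2)*(m - 1), (m - 5)*(m + 4)) = 1
(4) = 1
(5) = 6*c - n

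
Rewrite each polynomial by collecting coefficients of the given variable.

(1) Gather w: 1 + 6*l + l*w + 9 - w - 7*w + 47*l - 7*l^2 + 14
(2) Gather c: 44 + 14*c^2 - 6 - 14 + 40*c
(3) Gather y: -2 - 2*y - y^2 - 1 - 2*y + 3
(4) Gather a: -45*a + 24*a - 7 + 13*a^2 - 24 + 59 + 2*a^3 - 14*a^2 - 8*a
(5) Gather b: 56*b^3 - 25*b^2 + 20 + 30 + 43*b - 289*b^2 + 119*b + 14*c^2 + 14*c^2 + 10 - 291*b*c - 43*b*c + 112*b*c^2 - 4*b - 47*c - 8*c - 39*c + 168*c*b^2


(1) = -7*l^2 + 53*l + w*(l - 8) + 24
(2) = 14*c^2 + 40*c + 24
(3) = -y^2 - 4*y
(4) = 2*a^3 - a^2 - 29*a + 28
(5) = 56*b^3 + b^2*(168*c - 314) + b*(112*c^2 - 334*c + 158) + 28*c^2 - 94*c + 60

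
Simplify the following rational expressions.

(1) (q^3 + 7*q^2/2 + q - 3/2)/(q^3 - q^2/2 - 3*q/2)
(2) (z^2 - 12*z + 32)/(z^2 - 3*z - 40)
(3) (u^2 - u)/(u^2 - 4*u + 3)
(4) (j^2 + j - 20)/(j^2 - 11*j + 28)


(1) = (2*q^2 + 5*q - 3)/(2*q^2 - 3*q)
(2) = (z - 4)/(z + 5)
(3) = u/(u - 3)
(4) = (j + 5)/(j - 7)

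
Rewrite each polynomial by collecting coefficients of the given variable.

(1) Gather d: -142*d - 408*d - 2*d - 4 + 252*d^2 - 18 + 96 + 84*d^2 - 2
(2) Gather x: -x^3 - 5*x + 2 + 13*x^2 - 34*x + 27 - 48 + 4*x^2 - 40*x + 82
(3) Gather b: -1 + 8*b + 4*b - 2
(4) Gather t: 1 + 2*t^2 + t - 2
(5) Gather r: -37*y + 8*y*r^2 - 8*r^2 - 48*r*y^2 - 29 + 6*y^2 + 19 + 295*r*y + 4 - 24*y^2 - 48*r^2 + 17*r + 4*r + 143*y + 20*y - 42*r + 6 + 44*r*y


(1) = 336*d^2 - 552*d + 72
(2) = -x^3 + 17*x^2 - 79*x + 63
(3) = 12*b - 3
(4) = 2*t^2 + t - 1
(5) = r^2*(8*y - 56) + r*(-48*y^2 + 339*y - 21) - 18*y^2 + 126*y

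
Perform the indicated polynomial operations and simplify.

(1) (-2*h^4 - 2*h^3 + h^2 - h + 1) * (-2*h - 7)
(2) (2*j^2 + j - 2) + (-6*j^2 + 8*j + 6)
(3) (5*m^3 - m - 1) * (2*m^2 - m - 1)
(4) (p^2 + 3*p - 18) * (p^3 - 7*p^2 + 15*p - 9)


(1) = 4*h^5 + 18*h^4 + 12*h^3 - 5*h^2 + 5*h - 7
(2) = -4*j^2 + 9*j + 4
(3) = 10*m^5 - 5*m^4 - 7*m^3 - m^2 + 2*m + 1
(4) = p^5 - 4*p^4 - 24*p^3 + 162*p^2 - 297*p + 162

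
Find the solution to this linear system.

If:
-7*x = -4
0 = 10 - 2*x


Then:
No Solution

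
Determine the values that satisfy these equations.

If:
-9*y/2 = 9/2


Then:
y = -1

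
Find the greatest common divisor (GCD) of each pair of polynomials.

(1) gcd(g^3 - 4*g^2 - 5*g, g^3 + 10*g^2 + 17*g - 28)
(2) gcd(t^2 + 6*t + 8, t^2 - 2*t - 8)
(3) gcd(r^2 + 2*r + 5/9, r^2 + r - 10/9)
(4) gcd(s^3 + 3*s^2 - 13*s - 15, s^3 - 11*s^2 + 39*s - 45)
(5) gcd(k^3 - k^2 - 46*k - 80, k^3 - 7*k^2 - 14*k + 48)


(1) = 1
(2) = t + 2
(3) = r + 5/3
(4) = s - 3
(5) = gcd((k - 8)*(k + 2)*(k + 5), (k - 8)*(k - 2)*(k + 3)) = k - 8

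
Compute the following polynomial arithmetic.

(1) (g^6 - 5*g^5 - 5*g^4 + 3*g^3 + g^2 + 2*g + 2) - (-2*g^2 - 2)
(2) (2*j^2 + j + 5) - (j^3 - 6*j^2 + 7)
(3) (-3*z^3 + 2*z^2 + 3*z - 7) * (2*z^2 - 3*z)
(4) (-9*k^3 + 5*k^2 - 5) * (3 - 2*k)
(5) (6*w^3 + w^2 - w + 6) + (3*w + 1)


(1) = g^6 - 5*g^5 - 5*g^4 + 3*g^3 + 3*g^2 + 2*g + 4
(2) = -j^3 + 8*j^2 + j - 2
(3) = -6*z^5 + 13*z^4 - 23*z^2 + 21*z
(4) = 18*k^4 - 37*k^3 + 15*k^2 + 10*k - 15
(5) = 6*w^3 + w^2 + 2*w + 7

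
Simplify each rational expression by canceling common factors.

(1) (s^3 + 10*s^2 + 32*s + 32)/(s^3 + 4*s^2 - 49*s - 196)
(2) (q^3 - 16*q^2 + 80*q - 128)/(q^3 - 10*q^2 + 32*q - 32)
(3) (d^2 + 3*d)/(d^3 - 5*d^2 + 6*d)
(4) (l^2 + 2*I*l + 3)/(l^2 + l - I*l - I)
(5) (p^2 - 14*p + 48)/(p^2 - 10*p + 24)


(1) = (s^2 + 6*s + 8)/(s^2 - 49)
(2) = (q - 8)/(q - 2)
(3) = (d + 3)/(d^2 - 5*d + 6)
(4) = (l + 3*I)/(l + 1)
(5) = (p - 8)/(p - 4)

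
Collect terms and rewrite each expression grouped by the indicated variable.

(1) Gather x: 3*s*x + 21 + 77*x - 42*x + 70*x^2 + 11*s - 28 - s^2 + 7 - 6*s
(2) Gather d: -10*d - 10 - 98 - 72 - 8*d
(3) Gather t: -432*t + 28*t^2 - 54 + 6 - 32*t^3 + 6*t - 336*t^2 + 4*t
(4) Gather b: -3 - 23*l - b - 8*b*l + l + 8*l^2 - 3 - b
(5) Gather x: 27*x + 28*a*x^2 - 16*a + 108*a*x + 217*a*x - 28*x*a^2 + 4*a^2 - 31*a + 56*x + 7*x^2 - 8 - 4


(1) = -s^2 + 5*s + 70*x^2 + x*(3*s + 35)
(2) = -18*d - 180
(3) = -32*t^3 - 308*t^2 - 422*t - 48
(4) = b*(-8*l - 2) + 8*l^2 - 22*l - 6
(5) = 4*a^2 - 47*a + x^2*(28*a + 7) + x*(-28*a^2 + 325*a + 83) - 12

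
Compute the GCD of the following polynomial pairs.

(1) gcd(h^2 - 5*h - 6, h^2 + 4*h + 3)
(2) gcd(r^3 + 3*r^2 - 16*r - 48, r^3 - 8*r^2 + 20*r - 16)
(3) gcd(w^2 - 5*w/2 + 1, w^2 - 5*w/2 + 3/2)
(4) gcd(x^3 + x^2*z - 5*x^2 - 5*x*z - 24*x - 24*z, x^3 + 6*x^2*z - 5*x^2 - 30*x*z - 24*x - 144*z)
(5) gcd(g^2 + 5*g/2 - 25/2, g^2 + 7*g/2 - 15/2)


(1) = h + 1
(2) = gcd((r - 4)*(r + 3)*(r + 4), (r - 4)*(r - 2)^2) = r - 4
(3) = 1
(4) = x^2 - 5*x - 24
(5) = g + 5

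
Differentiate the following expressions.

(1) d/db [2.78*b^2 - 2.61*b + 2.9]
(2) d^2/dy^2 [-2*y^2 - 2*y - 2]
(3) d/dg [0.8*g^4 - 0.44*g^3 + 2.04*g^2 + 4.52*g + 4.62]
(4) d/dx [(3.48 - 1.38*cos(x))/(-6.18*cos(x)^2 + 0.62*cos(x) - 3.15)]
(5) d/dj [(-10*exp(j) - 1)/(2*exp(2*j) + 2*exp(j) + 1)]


(1) = 5.56*b - 2.61
(2) = -4
(3) = 3.2*g^3 - 1.32*g^2 + 4.08*g + 4.52
(4) = (8.5284*cos(x)^2 - 43.0128*cos(x) - 2.1894)*sin(x)/(38.1924*cos(x)^4 - 7.6632*cos(x)^3 + 39.3184*cos(x)^2 - 3.906*cos(x) + 9.9225)
(5) = 4*(5*exp(2*j) + exp(j) - 2)*exp(j)/(4*exp(4*j) + 8*exp(3*j) + 8*exp(2*j) + 4*exp(j) + 1)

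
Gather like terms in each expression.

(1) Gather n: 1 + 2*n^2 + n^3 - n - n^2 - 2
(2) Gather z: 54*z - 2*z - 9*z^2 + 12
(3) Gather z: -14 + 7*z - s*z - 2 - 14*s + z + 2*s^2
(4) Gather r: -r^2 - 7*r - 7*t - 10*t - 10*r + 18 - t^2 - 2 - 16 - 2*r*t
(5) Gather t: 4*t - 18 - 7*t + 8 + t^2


(1) = n^3 + n^2 - n - 1
(2) = -9*z^2 + 52*z + 12
(3) = 2*s^2 - 14*s + z*(8 - s) - 16
(4) = -r^2 + r*(-2*t - 17) - t^2 - 17*t
(5) = t^2 - 3*t - 10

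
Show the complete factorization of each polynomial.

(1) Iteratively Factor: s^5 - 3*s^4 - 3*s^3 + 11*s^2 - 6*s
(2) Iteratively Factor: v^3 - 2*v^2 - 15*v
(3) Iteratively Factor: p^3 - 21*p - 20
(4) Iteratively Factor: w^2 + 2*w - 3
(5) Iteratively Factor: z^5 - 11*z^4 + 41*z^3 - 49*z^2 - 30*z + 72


(1) = (s - 1)*(s^4 - 2*s^3 - 5*s^2 + 6*s) = s*(s - 1)*(s^3 - 2*s^2 - 5*s + 6) = s*(s - 1)*(s + 2)*(s^2 - 4*s + 3) = s*(s - 1)^2*(s + 2)*(s - 3)
(2) = (v - 5)*(v^2 + 3*v) = (v - 5)*(v + 3)*(v)
(3) = (p + 1)*(p^2 - p - 20) = (p - 5)*(p + 1)*(p + 4)
(4) = (w - 1)*(w + 3)
(5) = (z - 2)*(z^4 - 9*z^3 + 23*z^2 - 3*z - 36) = (z - 3)*(z - 2)*(z^3 - 6*z^2 + 5*z + 12) = (z - 4)*(z - 3)*(z - 2)*(z^2 - 2*z - 3) = (z - 4)*(z - 3)^2*(z - 2)*(z + 1)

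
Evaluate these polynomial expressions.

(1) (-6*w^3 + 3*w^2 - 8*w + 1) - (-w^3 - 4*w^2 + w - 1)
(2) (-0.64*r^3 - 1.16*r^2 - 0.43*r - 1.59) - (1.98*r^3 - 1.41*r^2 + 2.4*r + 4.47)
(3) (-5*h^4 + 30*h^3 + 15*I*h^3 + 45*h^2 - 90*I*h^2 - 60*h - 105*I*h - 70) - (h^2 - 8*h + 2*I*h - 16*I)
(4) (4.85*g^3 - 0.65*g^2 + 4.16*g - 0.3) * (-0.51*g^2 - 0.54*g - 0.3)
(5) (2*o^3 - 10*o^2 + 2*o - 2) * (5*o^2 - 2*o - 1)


(1) = -5*w^3 + 7*w^2 - 9*w + 2
(2) = -2.62*r^3 + 0.25*r^2 - 2.83*r - 6.06
(3) = -5*h^4 + 30*h^3 + 15*I*h^3 + 44*h^2 - 90*I*h^2 - 52*h - 107*I*h - 70 + 16*I
(4) = -2.4735*g^5 - 2.2875*g^4 - 3.2256*g^3 - 1.8984*g^2 - 1.086*g + 0.09
(5) = 10*o^5 - 54*o^4 + 28*o^3 - 4*o^2 + 2*o + 2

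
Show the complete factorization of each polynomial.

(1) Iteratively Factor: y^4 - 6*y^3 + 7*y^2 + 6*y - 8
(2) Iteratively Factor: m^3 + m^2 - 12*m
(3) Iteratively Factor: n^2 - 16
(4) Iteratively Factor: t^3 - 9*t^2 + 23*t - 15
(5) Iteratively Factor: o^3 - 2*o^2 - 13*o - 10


(1) = (y - 4)*(y^3 - 2*y^2 - y + 2) = (y - 4)*(y + 1)*(y^2 - 3*y + 2) = (y - 4)*(y - 2)*(y + 1)*(y - 1)
(2) = (m)*(m^2 + m - 12) = m*(m + 4)*(m - 3)
(3) = (n - 4)*(n + 4)
(4) = (t - 1)*(t^2 - 8*t + 15) = (t - 3)*(t - 1)*(t - 5)
(5) = (o + 2)*(o^2 - 4*o - 5) = (o - 5)*(o + 2)*(o + 1)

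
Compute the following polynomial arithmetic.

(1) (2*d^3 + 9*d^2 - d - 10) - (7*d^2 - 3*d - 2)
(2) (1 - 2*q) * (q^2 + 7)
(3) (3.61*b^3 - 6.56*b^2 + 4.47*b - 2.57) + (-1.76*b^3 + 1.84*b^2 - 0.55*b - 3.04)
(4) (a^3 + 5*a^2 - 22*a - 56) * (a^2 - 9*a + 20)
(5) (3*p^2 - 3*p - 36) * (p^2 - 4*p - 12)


(1) = 2*d^3 + 2*d^2 + 2*d - 8
(2) = -2*q^3 + q^2 - 14*q + 7
(3) = 1.85*b^3 - 4.72*b^2 + 3.92*b - 5.61
(4) = a^5 - 4*a^4 - 47*a^3 + 242*a^2 + 64*a - 1120
(5) = 3*p^4 - 15*p^3 - 60*p^2 + 180*p + 432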